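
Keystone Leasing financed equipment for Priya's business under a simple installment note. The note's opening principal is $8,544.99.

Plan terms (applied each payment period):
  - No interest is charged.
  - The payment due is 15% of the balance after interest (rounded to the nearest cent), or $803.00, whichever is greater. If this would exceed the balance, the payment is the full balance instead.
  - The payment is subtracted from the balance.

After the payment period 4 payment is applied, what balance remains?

$4,444.69

Payment period 1: $8,544.99 − $1,281.75 → $7,263.24
Payment period 2: $7,263.24 − $1,089.49 → $6,173.75
Payment period 3: $6,173.75 − $926.06 → $5,247.69
Payment period 4: $5,247.69 − $803.00 → $4,444.69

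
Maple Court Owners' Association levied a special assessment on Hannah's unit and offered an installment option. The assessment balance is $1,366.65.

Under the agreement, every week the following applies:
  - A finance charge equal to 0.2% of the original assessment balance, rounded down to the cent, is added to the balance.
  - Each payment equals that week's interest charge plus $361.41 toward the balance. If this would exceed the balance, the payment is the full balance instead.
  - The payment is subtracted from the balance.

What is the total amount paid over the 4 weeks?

$1,377.57

Week 1: opening $1,366.65; interest $2.73 → $1,369.38; payment $364.14; balance $1,005.24
Week 2: opening $1,005.24; interest $2.73 → $1,007.97; payment $364.14; balance $643.83
Week 3: opening $643.83; interest $2.73 → $646.56; payment $364.14; balance $282.42
Week 4: opening $282.42; interest $2.73 → $285.15; payment $285.15; balance $0.00
Total paid: $1,377.57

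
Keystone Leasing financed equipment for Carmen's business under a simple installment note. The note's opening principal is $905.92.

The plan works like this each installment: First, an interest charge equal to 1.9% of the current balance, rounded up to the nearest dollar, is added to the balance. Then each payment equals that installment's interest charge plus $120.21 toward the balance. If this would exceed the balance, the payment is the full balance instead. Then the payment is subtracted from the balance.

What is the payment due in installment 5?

Installment 1: opening $905.92; interest $18.00 → $923.92; payment $138.21; balance $785.71
Installment 2: opening $785.71; interest $15.00 → $800.71; payment $135.21; balance $665.50
Installment 3: opening $665.50; interest $13.00 → $678.50; payment $133.21; balance $545.29
Installment 4: opening $545.29; interest $11.00 → $556.29; payment $131.21; balance $425.08
Installment 5: opening $425.08; interest $9.00 → $434.08; payment $129.21; balance $304.87

$129.21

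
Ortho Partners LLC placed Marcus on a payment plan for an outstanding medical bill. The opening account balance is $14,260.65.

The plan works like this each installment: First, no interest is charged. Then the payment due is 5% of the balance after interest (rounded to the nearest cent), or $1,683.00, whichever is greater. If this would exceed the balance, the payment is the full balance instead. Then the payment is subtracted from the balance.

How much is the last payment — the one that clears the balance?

$796.65

Installment 1: $14,260.65 − $1,683.00 → $12,577.65
Installment 2: $12,577.65 − $1,683.00 → $10,894.65
Installment 3: $10,894.65 − $1,683.00 → $9,211.65
Installment 4: $9,211.65 − $1,683.00 → $7,528.65
Installment 5: $7,528.65 − $1,683.00 → $5,845.65
Installment 6: $5,845.65 − $1,683.00 → $4,162.65
Installment 7: $4,162.65 − $1,683.00 → $2,479.65
Installment 8: $2,479.65 − $1,683.00 → $796.65
Installment 9: $796.65 − $796.65 → $0.00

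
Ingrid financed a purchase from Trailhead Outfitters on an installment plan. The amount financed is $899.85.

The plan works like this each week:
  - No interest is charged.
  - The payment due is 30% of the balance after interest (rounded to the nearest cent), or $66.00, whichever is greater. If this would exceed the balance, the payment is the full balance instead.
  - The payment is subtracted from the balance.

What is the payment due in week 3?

$132.28

Week 1: opening $899.85; payment $269.96; balance $629.89
Week 2: opening $629.89; payment $188.97; balance $440.92
Week 3: opening $440.92; payment $132.28; balance $308.64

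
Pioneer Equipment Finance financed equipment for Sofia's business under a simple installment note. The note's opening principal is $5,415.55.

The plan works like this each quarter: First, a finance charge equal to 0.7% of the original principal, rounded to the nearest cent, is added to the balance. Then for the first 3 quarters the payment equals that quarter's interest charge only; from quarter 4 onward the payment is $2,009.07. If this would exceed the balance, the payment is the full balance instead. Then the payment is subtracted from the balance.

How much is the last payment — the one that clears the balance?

$1,511.14

Quarter 1: $5,415.55 +$37.91 interest = $5,453.46; pay $37.91 → $5,415.55
Quarter 2: $5,415.55 +$37.91 interest = $5,453.46; pay $37.91 → $5,415.55
Quarter 3: $5,415.55 +$37.91 interest = $5,453.46; pay $37.91 → $5,415.55
Quarter 4: $5,415.55 +$37.91 interest = $5,453.46; pay $2,009.07 → $3,444.39
Quarter 5: $3,444.39 +$37.91 interest = $3,482.30; pay $2,009.07 → $1,473.23
Quarter 6: $1,473.23 +$37.91 interest = $1,511.14; pay $1,511.14 → $0.00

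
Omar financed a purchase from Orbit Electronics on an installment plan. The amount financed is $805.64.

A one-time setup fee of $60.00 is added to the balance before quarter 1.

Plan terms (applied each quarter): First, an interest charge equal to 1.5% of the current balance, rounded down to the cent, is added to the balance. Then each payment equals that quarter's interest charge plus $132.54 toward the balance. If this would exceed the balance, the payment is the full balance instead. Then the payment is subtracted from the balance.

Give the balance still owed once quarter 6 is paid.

$70.40

# | Opening | Interest | Payment | End bal
1 | $865.64 | $12.98 | $145.52 | $733.10
2 | $733.10 | $10.99 | $143.53 | $600.56
3 | $600.56 | $9.00 | $141.54 | $468.02
4 | $468.02 | $7.02 | $139.56 | $335.48
5 | $335.48 | $5.03 | $137.57 | $202.94
6 | $202.94 | $3.04 | $135.58 | $70.40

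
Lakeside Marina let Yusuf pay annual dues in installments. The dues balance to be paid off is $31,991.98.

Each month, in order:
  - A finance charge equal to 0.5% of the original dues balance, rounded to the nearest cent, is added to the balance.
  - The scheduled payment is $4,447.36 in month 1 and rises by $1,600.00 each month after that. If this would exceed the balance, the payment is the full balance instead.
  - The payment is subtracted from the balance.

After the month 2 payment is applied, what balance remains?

$21,817.18

Month 1: opening $31,991.98; interest $159.96 → $32,151.94; payment $4,447.36; balance $27,704.58
Month 2: opening $27,704.58; interest $159.96 → $27,864.54; payment $6,047.36; balance $21,817.18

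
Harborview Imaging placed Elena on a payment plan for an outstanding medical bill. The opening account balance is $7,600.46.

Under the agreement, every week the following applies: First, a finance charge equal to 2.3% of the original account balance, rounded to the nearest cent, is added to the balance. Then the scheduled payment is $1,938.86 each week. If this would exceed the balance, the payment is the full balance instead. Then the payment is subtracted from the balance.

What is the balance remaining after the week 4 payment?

$544.26

Week 1: $7,600.46 +$174.81 interest = $7,775.27; pay $1,938.86 → $5,836.41
Week 2: $5,836.41 +$174.81 interest = $6,011.22; pay $1,938.86 → $4,072.36
Week 3: $4,072.36 +$174.81 interest = $4,247.17; pay $1,938.86 → $2,308.31
Week 4: $2,308.31 +$174.81 interest = $2,483.12; pay $1,938.86 → $544.26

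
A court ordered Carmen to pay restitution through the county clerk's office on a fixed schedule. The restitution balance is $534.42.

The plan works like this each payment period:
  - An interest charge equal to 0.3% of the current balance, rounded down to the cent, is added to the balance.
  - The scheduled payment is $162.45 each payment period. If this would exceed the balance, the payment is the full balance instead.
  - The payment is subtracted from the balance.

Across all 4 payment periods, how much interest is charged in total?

$3.50

# | Opening | Interest | Payment | End bal
1 | $534.42 | $1.60 | $162.45 | $373.57
2 | $373.57 | $1.12 | $162.45 | $212.24
3 | $212.24 | $0.63 | $162.45 | $50.42
4 | $50.42 | $0.15 | $50.57 | $0.00
Total interest: $1.60 + $1.12 + $0.63 + $0.15 = $3.50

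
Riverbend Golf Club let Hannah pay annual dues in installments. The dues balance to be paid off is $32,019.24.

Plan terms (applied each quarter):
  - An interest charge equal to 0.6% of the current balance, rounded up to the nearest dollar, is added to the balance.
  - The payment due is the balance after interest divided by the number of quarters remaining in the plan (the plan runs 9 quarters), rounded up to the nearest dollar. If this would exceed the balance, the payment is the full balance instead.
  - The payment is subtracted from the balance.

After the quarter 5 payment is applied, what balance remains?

# | Opening | Interest | Payment | End bal
1 | $32,019.24 | $193.00 | $3,580.00 | $28,632.24
2 | $28,632.24 | $172.00 | $3,601.00 | $25,203.24
3 | $25,203.24 | $152.00 | $3,623.00 | $21,732.24
4 | $21,732.24 | $131.00 | $3,644.00 | $18,219.24
5 | $18,219.24 | $110.00 | $3,666.00 | $14,663.24

$14,663.24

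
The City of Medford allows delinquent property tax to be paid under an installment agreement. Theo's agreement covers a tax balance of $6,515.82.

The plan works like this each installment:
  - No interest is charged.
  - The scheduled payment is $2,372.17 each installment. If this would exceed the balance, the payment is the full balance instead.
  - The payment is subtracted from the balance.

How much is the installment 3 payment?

$1,771.48

Installment 1: opening $6,515.82; payment $2,372.17; balance $4,143.65
Installment 2: opening $4,143.65; payment $2,372.17; balance $1,771.48
Installment 3: opening $1,771.48; payment $1,771.48; balance $0.00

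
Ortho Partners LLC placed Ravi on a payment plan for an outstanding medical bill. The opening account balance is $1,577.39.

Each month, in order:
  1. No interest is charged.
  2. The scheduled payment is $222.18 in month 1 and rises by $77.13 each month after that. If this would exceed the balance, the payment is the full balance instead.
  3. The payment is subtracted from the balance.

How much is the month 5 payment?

# | Opening | Payment | End bal
1 | $1,577.39 | $222.18 | $1,355.21
2 | $1,355.21 | $299.31 | $1,055.90
3 | $1,055.90 | $376.44 | $679.46
4 | $679.46 | $453.57 | $225.89
5 | $225.89 | $225.89 | $0.00

$225.89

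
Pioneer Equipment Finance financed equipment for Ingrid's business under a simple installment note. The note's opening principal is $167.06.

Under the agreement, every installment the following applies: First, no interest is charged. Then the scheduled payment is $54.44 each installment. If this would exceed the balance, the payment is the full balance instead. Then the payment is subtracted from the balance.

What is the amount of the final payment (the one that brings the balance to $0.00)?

Installment 1: opening $167.06; payment $54.44; balance $112.62
Installment 2: opening $112.62; payment $54.44; balance $58.18
Installment 3: opening $58.18; payment $54.44; balance $3.74
Installment 4: opening $3.74; payment $3.74; balance $0.00

$3.74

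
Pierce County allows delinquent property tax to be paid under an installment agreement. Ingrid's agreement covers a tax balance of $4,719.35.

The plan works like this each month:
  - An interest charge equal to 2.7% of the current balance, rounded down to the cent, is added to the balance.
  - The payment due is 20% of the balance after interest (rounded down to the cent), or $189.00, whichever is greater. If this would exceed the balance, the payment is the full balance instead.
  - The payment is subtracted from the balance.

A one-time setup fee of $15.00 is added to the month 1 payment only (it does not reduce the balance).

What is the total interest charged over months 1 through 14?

$654.64

# | Opening | Interest | Payment | Fee | End bal
1 | $4,719.35 | $127.42 | $969.35 | $15.00 | $3,877.42
2 | $3,877.42 | $104.69 | $796.42 | — | $3,185.69
3 | $3,185.69 | $86.01 | $654.34 | — | $2,617.36
4 | $2,617.36 | $70.66 | $537.60 | — | $2,150.42
5 | $2,150.42 | $58.06 | $441.69 | — | $1,766.79
6 | $1,766.79 | $47.70 | $362.89 | — | $1,451.60
7 | $1,451.60 | $39.19 | $298.15 | — | $1,192.64
8 | $1,192.64 | $32.20 | $244.96 | — | $979.88
9 | $979.88 | $26.45 | $201.26 | — | $805.07
10 | $805.07 | $21.73 | $189.00 | — | $637.80
11 | $637.80 | $17.22 | $189.00 | — | $466.02
12 | $466.02 | $12.58 | $189.00 | — | $289.60
13 | $289.60 | $7.81 | $189.00 | — | $108.41
14 | $108.41 | $2.92 | $111.33 | — | $0.00
Total interest: $127.42 + $104.69 + $86.01 + $70.66 + $58.06 + $47.70 + $39.19 + $32.20 + $26.45 + $21.73 + $17.22 + $12.58 + $7.81 + $2.92 = $654.64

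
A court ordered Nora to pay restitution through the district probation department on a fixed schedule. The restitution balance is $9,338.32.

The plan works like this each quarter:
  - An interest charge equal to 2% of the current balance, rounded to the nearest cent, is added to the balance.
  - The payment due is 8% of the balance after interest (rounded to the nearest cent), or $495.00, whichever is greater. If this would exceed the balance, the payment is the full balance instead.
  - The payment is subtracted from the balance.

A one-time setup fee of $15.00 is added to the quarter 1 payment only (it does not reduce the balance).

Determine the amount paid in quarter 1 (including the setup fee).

Quarter 1: $9,338.32 +$186.77 interest = $9,525.09; pay $762.01 (+ $15.00 fee) → $8,763.08

$777.01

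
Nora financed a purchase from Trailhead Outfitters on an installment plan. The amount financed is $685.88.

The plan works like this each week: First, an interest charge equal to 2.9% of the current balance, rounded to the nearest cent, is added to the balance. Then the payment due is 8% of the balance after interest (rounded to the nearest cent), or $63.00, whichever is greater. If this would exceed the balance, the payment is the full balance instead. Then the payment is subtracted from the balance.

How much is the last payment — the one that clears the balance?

# | Opening | Interest | Payment | End bal
1 | $685.88 | $19.89 | $63.00 | $642.77
2 | $642.77 | $18.64 | $63.00 | $598.41
3 | $598.41 | $17.35 | $63.00 | $552.76
4 | $552.76 | $16.03 | $63.00 | $505.79
5 | $505.79 | $14.67 | $63.00 | $457.46
6 | $457.46 | $13.27 | $63.00 | $407.73
7 | $407.73 | $11.82 | $63.00 | $356.55
8 | $356.55 | $10.34 | $63.00 | $303.89
9 | $303.89 | $8.81 | $63.00 | $249.70
10 | $249.70 | $7.24 | $63.00 | $193.94
11 | $193.94 | $5.62 | $63.00 | $136.56
12 | $136.56 | $3.96 | $63.00 | $77.52
13 | $77.52 | $2.25 | $63.00 | $16.77
14 | $16.77 | $0.49 | $17.26 | $0.00

$17.26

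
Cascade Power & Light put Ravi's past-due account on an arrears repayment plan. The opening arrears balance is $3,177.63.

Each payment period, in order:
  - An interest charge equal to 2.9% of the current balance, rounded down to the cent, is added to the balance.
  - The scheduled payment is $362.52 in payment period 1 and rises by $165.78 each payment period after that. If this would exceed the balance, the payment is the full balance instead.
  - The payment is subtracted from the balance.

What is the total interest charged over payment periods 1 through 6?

$332.35

Payment period 1: $3,177.63 +$92.15 interest = $3,269.78; pay $362.52 → $2,907.26
Payment period 2: $2,907.26 +$84.31 interest = $2,991.57; pay $528.30 → $2,463.27
Payment period 3: $2,463.27 +$71.43 interest = $2,534.70; pay $694.08 → $1,840.62
Payment period 4: $1,840.62 +$53.37 interest = $1,893.99; pay $859.86 → $1,034.13
Payment period 5: $1,034.13 +$29.98 interest = $1,064.11; pay $1,025.64 → $38.47
Payment period 6: $38.47 +$1.11 interest = $39.58; pay $39.58 → $0.00
Total interest: $92.15 + $84.31 + $71.43 + $53.37 + $29.98 + $1.11 = $332.35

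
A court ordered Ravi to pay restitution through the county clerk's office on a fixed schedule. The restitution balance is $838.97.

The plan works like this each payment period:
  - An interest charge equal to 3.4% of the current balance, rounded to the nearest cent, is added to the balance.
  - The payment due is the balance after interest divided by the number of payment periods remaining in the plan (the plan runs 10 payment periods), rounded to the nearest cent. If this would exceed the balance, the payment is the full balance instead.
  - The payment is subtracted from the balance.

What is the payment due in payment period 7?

$106.02

Payment period 1: opening $838.97; interest $28.52 → $867.49; payment $86.75; balance $780.74
Payment period 2: opening $780.74; interest $26.55 → $807.29; payment $89.70; balance $717.59
Payment period 3: opening $717.59; interest $24.40 → $741.99; payment $92.75; balance $649.24
Payment period 4: opening $649.24; interest $22.07 → $671.31; payment $95.90; balance $575.41
Payment period 5: opening $575.41; interest $19.56 → $594.97; payment $99.16; balance $495.81
Payment period 6: opening $495.81; interest $16.86 → $512.67; payment $102.53; balance $410.14
Payment period 7: opening $410.14; interest $13.94 → $424.08; payment $106.02; balance $318.06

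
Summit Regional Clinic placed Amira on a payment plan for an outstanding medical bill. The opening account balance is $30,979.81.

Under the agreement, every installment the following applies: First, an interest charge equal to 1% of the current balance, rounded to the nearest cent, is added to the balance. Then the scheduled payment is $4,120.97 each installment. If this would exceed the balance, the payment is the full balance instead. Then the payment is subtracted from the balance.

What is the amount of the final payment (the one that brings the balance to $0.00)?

Installment 1: opening $30,979.81; interest $309.80 → $31,289.61; payment $4,120.97; balance $27,168.64
Installment 2: opening $27,168.64; interest $271.69 → $27,440.33; payment $4,120.97; balance $23,319.36
Installment 3: opening $23,319.36; interest $233.19 → $23,552.55; payment $4,120.97; balance $19,431.58
Installment 4: opening $19,431.58; interest $194.32 → $19,625.90; payment $4,120.97; balance $15,504.93
Installment 5: opening $15,504.93; interest $155.05 → $15,659.98; payment $4,120.97; balance $11,539.01
Installment 6: opening $11,539.01; interest $115.39 → $11,654.40; payment $4,120.97; balance $7,533.43
Installment 7: opening $7,533.43; interest $75.33 → $7,608.76; payment $4,120.97; balance $3,487.79
Installment 8: opening $3,487.79; interest $34.88 → $3,522.67; payment $3,522.67; balance $0.00

$3,522.67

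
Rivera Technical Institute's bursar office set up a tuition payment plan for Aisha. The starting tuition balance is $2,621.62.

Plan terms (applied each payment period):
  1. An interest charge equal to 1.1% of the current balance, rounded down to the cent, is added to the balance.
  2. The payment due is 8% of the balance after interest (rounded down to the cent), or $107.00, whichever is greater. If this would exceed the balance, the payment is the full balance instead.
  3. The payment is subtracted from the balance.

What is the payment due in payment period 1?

Payment period 1: opening $2,621.62; interest $28.83 → $2,650.45; payment $212.03; balance $2,438.42

$212.03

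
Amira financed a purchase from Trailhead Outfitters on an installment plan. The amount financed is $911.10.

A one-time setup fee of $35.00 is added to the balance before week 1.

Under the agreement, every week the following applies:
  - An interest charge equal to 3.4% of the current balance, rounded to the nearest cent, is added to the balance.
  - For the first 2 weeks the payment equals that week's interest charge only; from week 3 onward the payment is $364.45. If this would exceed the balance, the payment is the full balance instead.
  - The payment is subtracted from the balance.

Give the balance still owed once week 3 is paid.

Week 1: $946.10 +$32.17 interest = $978.27; pay $32.17 → $946.10
Week 2: $946.10 +$32.17 interest = $978.27; pay $32.17 → $946.10
Week 3: $946.10 +$32.17 interest = $978.27; pay $364.45 → $613.82

$613.82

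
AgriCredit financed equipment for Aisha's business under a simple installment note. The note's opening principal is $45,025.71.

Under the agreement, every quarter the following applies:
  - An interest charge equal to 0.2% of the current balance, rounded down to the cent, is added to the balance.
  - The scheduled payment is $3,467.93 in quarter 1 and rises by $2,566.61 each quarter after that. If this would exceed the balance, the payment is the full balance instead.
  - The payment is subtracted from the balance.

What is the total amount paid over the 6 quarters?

$45,361.57

Quarter 1: $45,025.71 +$90.05 interest = $45,115.76; pay $3,467.93 → $41,647.83
Quarter 2: $41,647.83 +$83.29 interest = $41,731.12; pay $6,034.54 → $35,696.58
Quarter 3: $35,696.58 +$71.39 interest = $35,767.97; pay $8,601.15 → $27,166.82
Quarter 4: $27,166.82 +$54.33 interest = $27,221.15; pay $11,167.76 → $16,053.39
Quarter 5: $16,053.39 +$32.10 interest = $16,085.49; pay $13,734.37 → $2,351.12
Quarter 6: $2,351.12 +$4.70 interest = $2,355.82; pay $2,355.82 → $0.00
Total paid: $45,361.57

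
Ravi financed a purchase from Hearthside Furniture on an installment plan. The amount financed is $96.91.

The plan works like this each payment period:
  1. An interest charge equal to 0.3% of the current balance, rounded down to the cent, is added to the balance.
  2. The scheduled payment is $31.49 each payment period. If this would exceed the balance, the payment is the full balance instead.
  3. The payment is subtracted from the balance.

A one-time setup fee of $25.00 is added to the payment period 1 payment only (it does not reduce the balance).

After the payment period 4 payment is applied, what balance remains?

Payment period 1: opening $96.91; interest $0.29 → $97.20; payment $31.49 (+ $25.00 fee); balance $65.71
Payment period 2: opening $65.71; interest $0.19 → $65.90; payment $31.49; balance $34.41
Payment period 3: opening $34.41; interest $0.10 → $34.51; payment $31.49; balance $3.02
Payment period 4: opening $3.02; interest $0.00 → $3.02; payment $3.02; balance $0.00

$0.00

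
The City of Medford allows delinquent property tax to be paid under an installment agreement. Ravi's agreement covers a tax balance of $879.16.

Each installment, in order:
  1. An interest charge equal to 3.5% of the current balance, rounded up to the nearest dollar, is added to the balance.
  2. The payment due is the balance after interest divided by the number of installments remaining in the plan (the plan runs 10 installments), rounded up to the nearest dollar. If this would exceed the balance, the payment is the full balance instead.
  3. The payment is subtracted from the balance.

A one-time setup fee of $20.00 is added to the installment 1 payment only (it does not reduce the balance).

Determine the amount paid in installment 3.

$98.00

# | Opening | Interest | Payment | Fee | End bal
1 | $879.16 | $31.00 | $92.00 | $20.00 | $818.16
2 | $818.16 | $29.00 | $95.00 | — | $752.16
3 | $752.16 | $27.00 | $98.00 | — | $681.16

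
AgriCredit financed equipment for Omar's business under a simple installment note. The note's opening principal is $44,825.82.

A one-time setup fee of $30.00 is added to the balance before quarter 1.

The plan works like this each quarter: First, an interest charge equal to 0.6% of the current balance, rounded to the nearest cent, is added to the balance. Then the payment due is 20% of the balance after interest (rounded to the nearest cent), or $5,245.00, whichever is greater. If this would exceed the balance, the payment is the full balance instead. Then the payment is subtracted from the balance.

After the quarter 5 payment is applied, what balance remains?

Quarter 1: $44,855.82 +$269.13 interest = $45,124.95; pay $9,024.99 → $36,099.96
Quarter 2: $36,099.96 +$216.60 interest = $36,316.56; pay $7,263.31 → $29,053.25
Quarter 3: $29,053.25 +$174.32 interest = $29,227.57; pay $5,845.51 → $23,382.06
Quarter 4: $23,382.06 +$140.29 interest = $23,522.35; pay $5,245.00 → $18,277.35
Quarter 5: $18,277.35 +$109.66 interest = $18,387.01; pay $5,245.00 → $13,142.01

$13,142.01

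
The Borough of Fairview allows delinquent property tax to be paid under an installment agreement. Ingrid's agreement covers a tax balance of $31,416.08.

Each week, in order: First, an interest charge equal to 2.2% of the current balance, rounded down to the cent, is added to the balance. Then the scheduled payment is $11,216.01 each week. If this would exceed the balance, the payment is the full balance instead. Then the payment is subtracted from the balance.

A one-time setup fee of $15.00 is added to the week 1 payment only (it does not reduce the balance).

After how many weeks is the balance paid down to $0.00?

3

# | Opening | Interest | Payment | Fee | End bal
1 | $31,416.08 | $691.15 | $11,216.01 | $15.00 | $20,891.22
2 | $20,891.22 | $459.60 | $11,216.01 | — | $10,134.81
3 | $10,134.81 | $222.96 | $10,357.77 | — | $0.00
Balance reaches $0.00 in week 3.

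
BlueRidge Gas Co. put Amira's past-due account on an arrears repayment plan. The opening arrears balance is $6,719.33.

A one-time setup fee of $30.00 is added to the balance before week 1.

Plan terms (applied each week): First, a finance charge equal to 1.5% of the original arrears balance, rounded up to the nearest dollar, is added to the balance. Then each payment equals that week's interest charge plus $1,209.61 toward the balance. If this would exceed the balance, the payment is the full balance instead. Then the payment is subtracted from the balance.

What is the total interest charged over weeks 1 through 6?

$606.00

Week 1: opening $6,749.33; interest $101.00 → $6,850.33; payment $1,310.61; balance $5,539.72
Week 2: opening $5,539.72; interest $101.00 → $5,640.72; payment $1,310.61; balance $4,330.11
Week 3: opening $4,330.11; interest $101.00 → $4,431.11; payment $1,310.61; balance $3,120.50
Week 4: opening $3,120.50; interest $101.00 → $3,221.50; payment $1,310.61; balance $1,910.89
Week 5: opening $1,910.89; interest $101.00 → $2,011.89; payment $1,310.61; balance $701.28
Week 6: opening $701.28; interest $101.00 → $802.28; payment $802.28; balance $0.00
Total interest: $101.00 + $101.00 + $101.00 + $101.00 + $101.00 + $101.00 = $606.00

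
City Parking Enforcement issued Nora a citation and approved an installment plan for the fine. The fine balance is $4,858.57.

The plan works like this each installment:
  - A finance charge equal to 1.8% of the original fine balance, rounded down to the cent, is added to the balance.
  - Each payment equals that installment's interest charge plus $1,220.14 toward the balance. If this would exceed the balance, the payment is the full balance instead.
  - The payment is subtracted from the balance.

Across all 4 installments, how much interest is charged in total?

$349.80

Installment 1: $4,858.57 +$87.45 interest = $4,946.02; pay $1,307.59 → $3,638.43
Installment 2: $3,638.43 +$87.45 interest = $3,725.88; pay $1,307.59 → $2,418.29
Installment 3: $2,418.29 +$87.45 interest = $2,505.74; pay $1,307.59 → $1,198.15
Installment 4: $1,198.15 +$87.45 interest = $1,285.60; pay $1,285.60 → $0.00
Total interest: $87.45 + $87.45 + $87.45 + $87.45 = $349.80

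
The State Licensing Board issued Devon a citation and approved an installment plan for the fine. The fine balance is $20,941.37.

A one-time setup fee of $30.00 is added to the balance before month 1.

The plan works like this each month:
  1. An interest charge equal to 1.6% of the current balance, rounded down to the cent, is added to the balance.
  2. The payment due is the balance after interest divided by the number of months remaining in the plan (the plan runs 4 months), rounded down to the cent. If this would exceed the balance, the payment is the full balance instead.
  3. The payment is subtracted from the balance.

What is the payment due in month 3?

$5,498.55

# | Opening | Interest | Payment | End bal
1 | $20,971.37 | $335.54 | $5,326.72 | $15,980.19
2 | $15,980.19 | $255.68 | $5,411.95 | $10,823.92
3 | $10,823.92 | $173.18 | $5,498.55 | $5,498.55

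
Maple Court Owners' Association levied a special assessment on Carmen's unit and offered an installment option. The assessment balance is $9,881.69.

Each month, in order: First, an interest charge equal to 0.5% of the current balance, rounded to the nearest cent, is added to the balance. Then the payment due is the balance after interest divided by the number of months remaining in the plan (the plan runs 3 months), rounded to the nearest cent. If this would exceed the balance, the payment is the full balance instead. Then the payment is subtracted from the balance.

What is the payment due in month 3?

Month 1: $9,881.69 +$49.41 interest = $9,931.10; pay $3,310.37 → $6,620.73
Month 2: $6,620.73 +$33.10 interest = $6,653.83; pay $3,326.92 → $3,326.91
Month 3: $3,326.91 +$16.63 interest = $3,343.54; pay $3,343.54 → $0.00

$3,343.54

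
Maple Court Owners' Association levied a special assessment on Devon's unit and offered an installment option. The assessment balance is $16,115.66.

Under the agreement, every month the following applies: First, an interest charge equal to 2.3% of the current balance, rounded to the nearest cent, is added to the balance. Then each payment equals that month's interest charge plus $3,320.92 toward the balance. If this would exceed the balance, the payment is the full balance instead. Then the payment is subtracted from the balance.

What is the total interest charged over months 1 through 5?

$1,089.50

Month 1: opening $16,115.66; interest $370.66 → $16,486.32; payment $3,691.58; balance $12,794.74
Month 2: opening $12,794.74; interest $294.28 → $13,089.02; payment $3,615.20; balance $9,473.82
Month 3: opening $9,473.82; interest $217.90 → $9,691.72; payment $3,538.82; balance $6,152.90
Month 4: opening $6,152.90; interest $141.52 → $6,294.42; payment $3,462.44; balance $2,831.98
Month 5: opening $2,831.98; interest $65.14 → $2,897.12; payment $2,897.12; balance $0.00
Total interest: $370.66 + $294.28 + $217.90 + $141.52 + $65.14 = $1,089.50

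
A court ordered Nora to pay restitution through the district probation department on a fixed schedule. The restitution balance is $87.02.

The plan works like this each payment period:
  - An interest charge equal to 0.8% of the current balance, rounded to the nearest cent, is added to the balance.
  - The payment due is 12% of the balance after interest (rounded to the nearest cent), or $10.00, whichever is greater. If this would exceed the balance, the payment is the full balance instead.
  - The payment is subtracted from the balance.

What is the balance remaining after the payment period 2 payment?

# | Opening | Interest | Payment | End bal
1 | $87.02 | $0.70 | $10.53 | $77.19
2 | $77.19 | $0.62 | $10.00 | $67.81

$67.81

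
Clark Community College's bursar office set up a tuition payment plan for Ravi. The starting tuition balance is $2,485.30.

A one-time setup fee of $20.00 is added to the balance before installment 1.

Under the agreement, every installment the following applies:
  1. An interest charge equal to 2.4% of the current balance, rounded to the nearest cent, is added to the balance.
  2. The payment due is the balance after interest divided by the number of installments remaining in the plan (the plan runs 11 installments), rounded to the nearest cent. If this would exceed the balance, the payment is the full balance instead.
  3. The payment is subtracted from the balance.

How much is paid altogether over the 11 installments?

Installment 1: opening $2,505.30; interest $60.13 → $2,565.43; payment $233.22; balance $2,332.21
Installment 2: opening $2,332.21; interest $55.97 → $2,388.18; payment $238.82; balance $2,149.36
Installment 3: opening $2,149.36; interest $51.58 → $2,200.94; payment $244.55; balance $1,956.39
Installment 4: opening $1,956.39; interest $46.95 → $2,003.34; payment $250.42; balance $1,752.92
Installment 5: opening $1,752.92; interest $42.07 → $1,794.99; payment $256.43; balance $1,538.56
Installment 6: opening $1,538.56; interest $36.93 → $1,575.49; payment $262.58; balance $1,312.91
Installment 7: opening $1,312.91; interest $31.51 → $1,344.42; payment $268.88; balance $1,075.54
Installment 8: opening $1,075.54; interest $25.81 → $1,101.35; payment $275.34; balance $826.01
Installment 9: opening $826.01; interest $19.82 → $845.83; payment $281.94; balance $563.89
Installment 10: opening $563.89; interest $13.53 → $577.42; payment $288.71; balance $288.71
Installment 11: opening $288.71; interest $6.93 → $295.64; payment $295.64; balance $0.00
Total paid: $2,896.53

$2,896.53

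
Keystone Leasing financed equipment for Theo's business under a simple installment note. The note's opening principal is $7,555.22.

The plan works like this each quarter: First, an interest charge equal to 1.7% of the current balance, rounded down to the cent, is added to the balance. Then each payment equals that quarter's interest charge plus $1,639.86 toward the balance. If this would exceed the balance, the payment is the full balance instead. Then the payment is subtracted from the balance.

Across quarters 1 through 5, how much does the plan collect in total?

$7,918.61

Quarter 1: opening $7,555.22; interest $128.43 → $7,683.65; payment $1,768.29; balance $5,915.36
Quarter 2: opening $5,915.36; interest $100.56 → $6,015.92; payment $1,740.42; balance $4,275.50
Quarter 3: opening $4,275.50; interest $72.68 → $4,348.18; payment $1,712.54; balance $2,635.64
Quarter 4: opening $2,635.64; interest $44.80 → $2,680.44; payment $1,684.66; balance $995.78
Quarter 5: opening $995.78; interest $16.92 → $1,012.70; payment $1,012.70; balance $0.00
Total paid: $7,918.61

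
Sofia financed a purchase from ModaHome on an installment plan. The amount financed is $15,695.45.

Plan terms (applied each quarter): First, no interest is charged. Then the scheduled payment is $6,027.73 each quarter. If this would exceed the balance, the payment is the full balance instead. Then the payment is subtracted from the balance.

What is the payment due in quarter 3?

$3,639.99

Quarter 1: opening $15,695.45; payment $6,027.73; balance $9,667.72
Quarter 2: opening $9,667.72; payment $6,027.73; balance $3,639.99
Quarter 3: opening $3,639.99; payment $3,639.99; balance $0.00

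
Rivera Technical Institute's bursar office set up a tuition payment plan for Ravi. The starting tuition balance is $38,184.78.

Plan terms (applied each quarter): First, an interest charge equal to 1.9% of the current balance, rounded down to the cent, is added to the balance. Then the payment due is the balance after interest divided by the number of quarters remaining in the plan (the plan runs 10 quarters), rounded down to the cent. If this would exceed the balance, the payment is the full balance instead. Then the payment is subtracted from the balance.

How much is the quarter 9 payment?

# | Opening | Interest | Payment | End bal
1 | $38,184.78 | $725.51 | $3,891.02 | $35,019.27
2 | $35,019.27 | $665.36 | $3,964.95 | $31,719.68
3 | $31,719.68 | $602.67 | $4,040.29 | $28,282.06
4 | $28,282.06 | $537.35 | $4,117.05 | $24,702.36
5 | $24,702.36 | $469.34 | $4,195.28 | $20,976.42
6 | $20,976.42 | $398.55 | $4,274.99 | $17,099.98
7 | $17,099.98 | $324.89 | $4,356.21 | $13,068.66
8 | $13,068.66 | $248.30 | $4,438.98 | $8,877.98
9 | $8,877.98 | $168.68 | $4,523.33 | $4,523.33

$4,523.33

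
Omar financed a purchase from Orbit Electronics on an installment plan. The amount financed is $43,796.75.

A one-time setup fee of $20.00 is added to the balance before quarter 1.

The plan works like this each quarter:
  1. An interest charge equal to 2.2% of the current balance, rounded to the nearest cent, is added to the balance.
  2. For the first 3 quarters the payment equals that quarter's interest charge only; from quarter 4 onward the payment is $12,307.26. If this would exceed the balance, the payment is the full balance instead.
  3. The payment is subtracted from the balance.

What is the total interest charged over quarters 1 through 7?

$5,228.39

Quarter 1: $43,816.75 +$963.97 interest = $44,780.72; pay $963.97 → $43,816.75
Quarter 2: $43,816.75 +$963.97 interest = $44,780.72; pay $963.97 → $43,816.75
Quarter 3: $43,816.75 +$963.97 interest = $44,780.72; pay $963.97 → $43,816.75
Quarter 4: $43,816.75 +$963.97 interest = $44,780.72; pay $12,307.26 → $32,473.46
Quarter 5: $32,473.46 +$714.42 interest = $33,187.88; pay $12,307.26 → $20,880.62
Quarter 6: $20,880.62 +$459.37 interest = $21,339.99; pay $12,307.26 → $9,032.73
Quarter 7: $9,032.73 +$198.72 interest = $9,231.45; pay $9,231.45 → $0.00
Total interest: $963.97 + $963.97 + $963.97 + $963.97 + $714.42 + $459.37 + $198.72 = $5,228.39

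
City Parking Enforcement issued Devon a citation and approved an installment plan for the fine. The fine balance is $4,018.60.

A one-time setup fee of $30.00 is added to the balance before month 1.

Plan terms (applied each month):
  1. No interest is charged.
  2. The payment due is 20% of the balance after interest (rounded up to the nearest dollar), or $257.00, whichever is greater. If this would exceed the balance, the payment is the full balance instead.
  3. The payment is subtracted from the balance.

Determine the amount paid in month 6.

$265.00

Month 1: opening $4,048.60; payment $810.00; balance $3,238.60
Month 2: opening $3,238.60; payment $648.00; balance $2,590.60
Month 3: opening $2,590.60; payment $519.00; balance $2,071.60
Month 4: opening $2,071.60; payment $415.00; balance $1,656.60
Month 5: opening $1,656.60; payment $332.00; balance $1,324.60
Month 6: opening $1,324.60; payment $265.00; balance $1,059.60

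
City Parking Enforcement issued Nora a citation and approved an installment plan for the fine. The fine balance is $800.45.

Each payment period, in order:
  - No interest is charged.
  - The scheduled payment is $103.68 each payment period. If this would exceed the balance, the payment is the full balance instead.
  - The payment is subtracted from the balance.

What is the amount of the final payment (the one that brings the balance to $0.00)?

Payment period 1: opening $800.45; payment $103.68; balance $696.77
Payment period 2: opening $696.77; payment $103.68; balance $593.09
Payment period 3: opening $593.09; payment $103.68; balance $489.41
Payment period 4: opening $489.41; payment $103.68; balance $385.73
Payment period 5: opening $385.73; payment $103.68; balance $282.05
Payment period 6: opening $282.05; payment $103.68; balance $178.37
Payment period 7: opening $178.37; payment $103.68; balance $74.69
Payment period 8: opening $74.69; payment $74.69; balance $0.00

$74.69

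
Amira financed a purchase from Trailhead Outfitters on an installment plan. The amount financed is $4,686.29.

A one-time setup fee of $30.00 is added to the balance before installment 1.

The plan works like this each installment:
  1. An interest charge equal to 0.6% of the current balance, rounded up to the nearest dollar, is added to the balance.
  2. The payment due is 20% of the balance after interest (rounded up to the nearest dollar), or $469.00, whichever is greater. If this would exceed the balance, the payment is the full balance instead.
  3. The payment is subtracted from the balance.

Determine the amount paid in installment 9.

Installment 1: opening $4,716.29; interest $29.00 → $4,745.29; payment $950.00; balance $3,795.29
Installment 2: opening $3,795.29; interest $23.00 → $3,818.29; payment $764.00; balance $3,054.29
Installment 3: opening $3,054.29; interest $19.00 → $3,073.29; payment $615.00; balance $2,458.29
Installment 4: opening $2,458.29; interest $15.00 → $2,473.29; payment $495.00; balance $1,978.29
Installment 5: opening $1,978.29; interest $12.00 → $1,990.29; payment $469.00; balance $1,521.29
Installment 6: opening $1,521.29; interest $10.00 → $1,531.29; payment $469.00; balance $1,062.29
Installment 7: opening $1,062.29; interest $7.00 → $1,069.29; payment $469.00; balance $600.29
Installment 8: opening $600.29; interest $4.00 → $604.29; payment $469.00; balance $135.29
Installment 9: opening $135.29; interest $1.00 → $136.29; payment $136.29; balance $0.00

$136.29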